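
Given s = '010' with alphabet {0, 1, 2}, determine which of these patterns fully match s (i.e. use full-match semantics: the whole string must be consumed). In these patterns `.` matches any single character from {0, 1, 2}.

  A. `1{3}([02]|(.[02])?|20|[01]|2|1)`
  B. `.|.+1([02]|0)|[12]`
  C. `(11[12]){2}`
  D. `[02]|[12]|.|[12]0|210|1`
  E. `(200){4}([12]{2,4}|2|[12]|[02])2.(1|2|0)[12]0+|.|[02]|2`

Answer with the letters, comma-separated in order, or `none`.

B

A → no match — must start with '1'
B → match
C → no match — must start with '11'
D → no match
E → no match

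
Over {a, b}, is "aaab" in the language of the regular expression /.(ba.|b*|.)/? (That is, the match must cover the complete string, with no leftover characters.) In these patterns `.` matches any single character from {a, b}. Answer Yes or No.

No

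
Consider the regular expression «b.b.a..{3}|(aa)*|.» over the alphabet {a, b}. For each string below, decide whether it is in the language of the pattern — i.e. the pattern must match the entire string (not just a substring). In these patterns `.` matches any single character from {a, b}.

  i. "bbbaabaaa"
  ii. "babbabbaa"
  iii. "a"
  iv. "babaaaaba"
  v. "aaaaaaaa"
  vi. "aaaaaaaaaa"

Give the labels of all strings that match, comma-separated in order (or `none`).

i → match
ii → match
iii → match
iv → match
v → match
vi → match

i, ii, iii, iv, v, vi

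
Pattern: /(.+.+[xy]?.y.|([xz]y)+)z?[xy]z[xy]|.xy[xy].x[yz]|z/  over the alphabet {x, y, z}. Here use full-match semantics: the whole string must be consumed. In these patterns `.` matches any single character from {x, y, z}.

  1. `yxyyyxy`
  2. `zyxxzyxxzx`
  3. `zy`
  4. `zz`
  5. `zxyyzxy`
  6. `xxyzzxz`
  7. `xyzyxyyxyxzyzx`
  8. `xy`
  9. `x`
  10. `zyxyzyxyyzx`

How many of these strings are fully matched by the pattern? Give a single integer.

5

1 → match
2 → match
3 → no match
4 → no match
5 → match
6 → no match
7 → match
8 → no match
9 → no match
10 → match
Total matched: 5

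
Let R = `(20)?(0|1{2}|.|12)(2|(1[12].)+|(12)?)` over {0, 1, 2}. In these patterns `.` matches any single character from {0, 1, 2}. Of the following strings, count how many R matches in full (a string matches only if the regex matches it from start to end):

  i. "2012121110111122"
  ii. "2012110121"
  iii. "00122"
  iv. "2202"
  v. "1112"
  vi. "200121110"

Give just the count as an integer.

4

i → match
ii → match
iii → no match
iv → no match
v → match
vi → match
Total matched: 4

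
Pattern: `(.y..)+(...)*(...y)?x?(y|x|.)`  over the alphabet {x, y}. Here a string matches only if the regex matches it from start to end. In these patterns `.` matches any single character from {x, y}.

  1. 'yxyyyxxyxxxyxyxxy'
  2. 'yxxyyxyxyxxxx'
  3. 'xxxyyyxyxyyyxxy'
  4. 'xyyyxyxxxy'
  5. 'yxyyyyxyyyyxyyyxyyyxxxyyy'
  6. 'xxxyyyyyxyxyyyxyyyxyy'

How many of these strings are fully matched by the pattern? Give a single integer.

1

1 → no match
2 → no match
3 → no match
4. 'xyyyxyxxxy' → match
5 → no match
6 → no match
Total matched: 1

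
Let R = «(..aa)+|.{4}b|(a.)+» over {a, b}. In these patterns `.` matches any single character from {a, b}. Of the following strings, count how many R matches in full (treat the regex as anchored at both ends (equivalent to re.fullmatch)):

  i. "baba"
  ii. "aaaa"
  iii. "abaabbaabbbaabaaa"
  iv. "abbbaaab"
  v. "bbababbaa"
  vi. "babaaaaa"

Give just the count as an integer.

i. "baba" → no match
ii. "aaaa" → match
iii → no match
iv. "abbbaaab" → no match
v. "bbababbaa" → no match
vi. "babaaaaa" → no match
Total matched: 1

1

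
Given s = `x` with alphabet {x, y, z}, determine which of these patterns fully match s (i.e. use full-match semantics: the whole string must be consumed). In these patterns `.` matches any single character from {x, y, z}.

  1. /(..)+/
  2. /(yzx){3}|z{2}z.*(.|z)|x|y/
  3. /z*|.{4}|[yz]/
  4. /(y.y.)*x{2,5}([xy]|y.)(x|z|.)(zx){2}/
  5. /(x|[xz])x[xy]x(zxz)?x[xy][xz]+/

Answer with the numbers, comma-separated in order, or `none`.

1 → no match
2 → match
3 → no match
4 → no match — must end with `zx`
5 → no match

2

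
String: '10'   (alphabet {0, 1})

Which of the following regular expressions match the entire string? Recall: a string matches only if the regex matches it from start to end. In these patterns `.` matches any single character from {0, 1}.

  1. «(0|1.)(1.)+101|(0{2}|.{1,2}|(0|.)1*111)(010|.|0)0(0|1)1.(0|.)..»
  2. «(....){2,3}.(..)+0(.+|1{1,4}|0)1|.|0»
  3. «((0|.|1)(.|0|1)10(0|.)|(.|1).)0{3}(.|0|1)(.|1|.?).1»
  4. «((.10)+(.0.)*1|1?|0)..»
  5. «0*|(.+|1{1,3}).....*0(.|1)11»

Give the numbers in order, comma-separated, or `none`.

1 → no match
2 → no match
3 → no match — must end with '1'
4 → match
5 → no match

4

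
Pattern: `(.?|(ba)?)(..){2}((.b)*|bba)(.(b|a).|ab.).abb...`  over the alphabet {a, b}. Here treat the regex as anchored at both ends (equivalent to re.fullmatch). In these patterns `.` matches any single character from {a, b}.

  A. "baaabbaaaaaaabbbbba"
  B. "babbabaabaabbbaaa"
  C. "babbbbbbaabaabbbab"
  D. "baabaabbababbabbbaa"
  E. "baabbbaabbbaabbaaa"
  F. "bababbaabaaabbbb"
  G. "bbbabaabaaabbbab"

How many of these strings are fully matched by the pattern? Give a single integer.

A → no match
B → no match
C → match
D → match
E → no match
F → no match
G → no match
Total matched: 2

2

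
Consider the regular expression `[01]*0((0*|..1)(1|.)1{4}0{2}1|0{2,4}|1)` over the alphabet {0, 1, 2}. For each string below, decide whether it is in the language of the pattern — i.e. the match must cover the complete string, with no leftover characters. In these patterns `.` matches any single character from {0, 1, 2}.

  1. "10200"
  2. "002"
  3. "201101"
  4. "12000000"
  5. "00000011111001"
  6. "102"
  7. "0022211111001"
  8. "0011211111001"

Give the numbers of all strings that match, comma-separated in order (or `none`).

5

1 → no match
2 → no match
3 → no match
4 → no match
5 → match
6 → no match
7 → no match
8 → no match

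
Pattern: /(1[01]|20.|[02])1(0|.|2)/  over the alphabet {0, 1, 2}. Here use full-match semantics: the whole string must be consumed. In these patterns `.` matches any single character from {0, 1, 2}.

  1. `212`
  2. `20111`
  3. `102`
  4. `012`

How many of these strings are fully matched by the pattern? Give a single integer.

3

1. `212` → match
2. `20111` → match
3. `102` → no match
4. `012` → match
Total matched: 3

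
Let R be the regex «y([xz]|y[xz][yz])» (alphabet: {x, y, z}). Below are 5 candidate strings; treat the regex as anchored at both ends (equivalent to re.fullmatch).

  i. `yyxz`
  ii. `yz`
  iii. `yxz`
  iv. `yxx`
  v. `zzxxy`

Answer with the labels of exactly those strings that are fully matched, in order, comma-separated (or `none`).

i, ii

i → match
ii → match
iii → no match
iv → no match
v → no match — must start with `y`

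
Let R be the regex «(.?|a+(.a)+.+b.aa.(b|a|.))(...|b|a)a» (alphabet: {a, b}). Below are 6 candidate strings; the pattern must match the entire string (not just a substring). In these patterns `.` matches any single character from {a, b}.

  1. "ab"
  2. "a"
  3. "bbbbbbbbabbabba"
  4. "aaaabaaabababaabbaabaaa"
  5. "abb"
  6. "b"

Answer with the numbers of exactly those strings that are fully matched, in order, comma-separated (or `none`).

1 → no match — must end with "a"
2 → no match
3 → no match
4 → match
5 → no match — must end with "a"
6 → no match — must end with "a"

4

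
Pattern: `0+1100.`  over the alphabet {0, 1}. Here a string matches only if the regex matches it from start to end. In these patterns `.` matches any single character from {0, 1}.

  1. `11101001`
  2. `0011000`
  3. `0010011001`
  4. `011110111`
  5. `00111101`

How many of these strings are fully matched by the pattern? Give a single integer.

1. `11101001` → no match — must start with `0`
2. `0011000` → match
3. `0010011001` → no match
4. `011110111` → no match
5. `00111101` → no match
Total matched: 1

1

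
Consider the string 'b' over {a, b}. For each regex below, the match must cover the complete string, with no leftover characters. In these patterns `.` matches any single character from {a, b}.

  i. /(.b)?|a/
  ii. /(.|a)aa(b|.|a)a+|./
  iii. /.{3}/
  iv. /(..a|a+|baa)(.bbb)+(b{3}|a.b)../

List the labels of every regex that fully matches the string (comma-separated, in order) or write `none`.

i → no match
ii → match
iii → no match
iv → no match

ii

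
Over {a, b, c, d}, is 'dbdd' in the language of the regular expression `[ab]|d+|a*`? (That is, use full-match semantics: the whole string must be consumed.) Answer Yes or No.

No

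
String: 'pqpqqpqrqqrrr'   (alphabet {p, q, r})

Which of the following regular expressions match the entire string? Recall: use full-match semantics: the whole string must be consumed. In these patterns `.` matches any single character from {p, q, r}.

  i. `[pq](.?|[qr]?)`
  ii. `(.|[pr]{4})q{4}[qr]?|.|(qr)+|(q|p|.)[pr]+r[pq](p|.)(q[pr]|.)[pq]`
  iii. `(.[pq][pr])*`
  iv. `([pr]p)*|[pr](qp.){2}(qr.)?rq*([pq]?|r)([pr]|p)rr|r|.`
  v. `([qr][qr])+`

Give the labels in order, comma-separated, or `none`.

iv

i → no match
ii → no match
iii → no match
iv → match
v → no match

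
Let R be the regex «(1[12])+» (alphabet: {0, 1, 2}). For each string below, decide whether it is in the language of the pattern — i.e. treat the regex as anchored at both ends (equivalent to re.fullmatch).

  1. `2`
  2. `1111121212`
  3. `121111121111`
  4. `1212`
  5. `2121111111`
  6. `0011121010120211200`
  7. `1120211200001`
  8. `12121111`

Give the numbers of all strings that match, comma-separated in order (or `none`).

1. `2` → no match — must start with `1`
2. `1111121212` → match
3. `121111121111` → match
4. `1212` → match
5. `2121111111` → no match — must start with `1`
6 → no match — must start with `1`
7 → no match
8. `12121111` → match

2, 3, 4, 8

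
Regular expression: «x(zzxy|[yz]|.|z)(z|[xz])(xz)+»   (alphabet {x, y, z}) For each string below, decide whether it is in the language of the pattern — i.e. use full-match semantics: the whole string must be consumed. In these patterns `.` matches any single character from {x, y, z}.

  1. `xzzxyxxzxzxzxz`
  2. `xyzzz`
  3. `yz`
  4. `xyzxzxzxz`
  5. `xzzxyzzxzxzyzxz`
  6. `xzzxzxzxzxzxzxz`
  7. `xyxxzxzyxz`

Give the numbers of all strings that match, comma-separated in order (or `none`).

1 → match
2 → no match — must end with `xz`
3 → no match — must start with `x`
4 → match
5 → no match
6 → match
7 → no match

1, 4, 6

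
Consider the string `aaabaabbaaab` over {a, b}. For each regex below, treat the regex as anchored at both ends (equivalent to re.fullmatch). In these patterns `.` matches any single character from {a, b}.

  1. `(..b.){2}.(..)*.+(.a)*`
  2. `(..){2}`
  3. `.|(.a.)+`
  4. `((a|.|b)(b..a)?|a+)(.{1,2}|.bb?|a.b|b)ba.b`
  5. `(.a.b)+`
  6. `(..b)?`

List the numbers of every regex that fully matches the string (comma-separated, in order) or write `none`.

1 → no match
2 → no match
3 → no match
4 → no match
5 → match
6 → no match

5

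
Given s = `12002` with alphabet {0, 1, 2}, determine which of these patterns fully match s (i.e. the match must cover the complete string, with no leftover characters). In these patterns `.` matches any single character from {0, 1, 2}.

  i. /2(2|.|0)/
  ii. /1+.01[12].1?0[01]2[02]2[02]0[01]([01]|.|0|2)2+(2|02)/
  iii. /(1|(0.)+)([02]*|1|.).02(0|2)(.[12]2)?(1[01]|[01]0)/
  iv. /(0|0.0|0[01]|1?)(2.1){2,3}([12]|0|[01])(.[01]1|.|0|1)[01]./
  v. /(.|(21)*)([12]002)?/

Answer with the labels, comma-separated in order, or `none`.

i → no match — must start with `2`
ii → no match
iii → no match
iv → no match
v → match

v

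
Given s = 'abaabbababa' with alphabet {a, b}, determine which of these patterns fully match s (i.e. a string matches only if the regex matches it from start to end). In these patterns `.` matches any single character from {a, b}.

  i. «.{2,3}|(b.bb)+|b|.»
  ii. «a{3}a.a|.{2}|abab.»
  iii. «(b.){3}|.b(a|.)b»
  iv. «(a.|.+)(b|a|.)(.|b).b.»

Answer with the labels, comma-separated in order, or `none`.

i → no match
ii → no match
iii → no match
iv → match

iv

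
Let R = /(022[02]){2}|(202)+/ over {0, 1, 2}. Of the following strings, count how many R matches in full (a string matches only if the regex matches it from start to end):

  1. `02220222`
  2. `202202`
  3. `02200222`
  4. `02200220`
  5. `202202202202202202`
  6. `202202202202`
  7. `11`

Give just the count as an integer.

1 → match
2 → match
3 → match
4 → match
5 → match
6 → match
7 → no match
Total matched: 6

6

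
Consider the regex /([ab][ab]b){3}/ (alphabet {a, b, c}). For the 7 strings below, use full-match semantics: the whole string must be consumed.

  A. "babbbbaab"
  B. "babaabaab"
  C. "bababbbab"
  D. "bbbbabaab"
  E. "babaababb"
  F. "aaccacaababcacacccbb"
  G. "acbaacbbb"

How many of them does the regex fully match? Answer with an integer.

5

A. "babbbbaab" → match
B. "babaabaab" → match
C. "bababbbab" → match
D. "bbbbabaab" → match
E. "babaababb" → match
F → no match
G. "acbaacbbb" → no match
Total matched: 5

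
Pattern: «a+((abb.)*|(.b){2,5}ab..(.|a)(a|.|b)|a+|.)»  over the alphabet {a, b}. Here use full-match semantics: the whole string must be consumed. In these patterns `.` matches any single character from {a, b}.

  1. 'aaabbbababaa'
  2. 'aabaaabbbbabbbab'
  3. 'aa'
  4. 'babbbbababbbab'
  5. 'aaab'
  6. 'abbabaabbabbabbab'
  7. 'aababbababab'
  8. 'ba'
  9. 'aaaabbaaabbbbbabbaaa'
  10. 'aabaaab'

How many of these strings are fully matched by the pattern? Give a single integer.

1. 'aaabbbababaa' → match
2 → no match
3. 'aa' → match
4 → no match — must start with 'a'
5. 'aaab' → match
6 → no match
7. 'aababbababab' → no match
8. 'ba' → no match — must start with 'a'
9 → no match
10. 'aabaaab' → no match
Total matched: 3

3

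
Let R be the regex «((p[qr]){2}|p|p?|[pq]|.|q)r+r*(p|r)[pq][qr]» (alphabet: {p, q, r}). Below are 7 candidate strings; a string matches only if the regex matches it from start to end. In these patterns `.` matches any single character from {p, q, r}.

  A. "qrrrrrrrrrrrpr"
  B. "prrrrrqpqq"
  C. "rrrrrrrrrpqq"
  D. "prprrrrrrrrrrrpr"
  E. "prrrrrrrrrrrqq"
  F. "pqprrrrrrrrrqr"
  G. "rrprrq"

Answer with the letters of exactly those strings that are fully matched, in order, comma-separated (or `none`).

A → match
B → no match
C → match
D → match
E → match
F → match
G → no match

A, C, D, E, F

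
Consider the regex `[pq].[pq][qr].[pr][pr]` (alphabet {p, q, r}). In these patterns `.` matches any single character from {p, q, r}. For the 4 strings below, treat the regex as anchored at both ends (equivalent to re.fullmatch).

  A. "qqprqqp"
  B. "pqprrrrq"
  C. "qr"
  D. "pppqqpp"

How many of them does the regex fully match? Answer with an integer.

A → no match
B → no match
C → no match
D → match
Total matched: 1

1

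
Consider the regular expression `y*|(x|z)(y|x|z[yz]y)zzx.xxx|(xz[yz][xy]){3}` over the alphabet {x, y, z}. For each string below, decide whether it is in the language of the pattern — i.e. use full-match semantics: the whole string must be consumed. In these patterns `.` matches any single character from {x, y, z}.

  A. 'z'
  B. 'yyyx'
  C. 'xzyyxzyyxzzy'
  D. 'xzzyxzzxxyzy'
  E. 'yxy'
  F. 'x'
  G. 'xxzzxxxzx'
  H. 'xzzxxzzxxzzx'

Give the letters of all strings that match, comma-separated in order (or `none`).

C, H

A → no match
B → no match
C → match
D → no match
E → no match
F → no match
G → no match
H → match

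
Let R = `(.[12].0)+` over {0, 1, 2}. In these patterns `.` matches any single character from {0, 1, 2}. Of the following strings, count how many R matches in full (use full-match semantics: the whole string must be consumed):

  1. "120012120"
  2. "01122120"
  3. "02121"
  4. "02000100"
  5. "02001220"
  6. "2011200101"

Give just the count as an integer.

2

1 → no match
2 → no match
3 → no match — must end with "0"
4 → match
5 → match
6 → no match — must end with "0"
Total matched: 2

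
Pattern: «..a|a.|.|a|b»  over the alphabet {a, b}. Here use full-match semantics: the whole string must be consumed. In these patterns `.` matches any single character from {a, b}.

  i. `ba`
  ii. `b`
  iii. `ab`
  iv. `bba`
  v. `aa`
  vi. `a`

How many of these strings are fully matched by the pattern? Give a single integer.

5

i. `ba` → no match
ii. `b` → match
iii. `ab` → match
iv. `bba` → match
v. `aa` → match
vi. `a` → match
Total matched: 5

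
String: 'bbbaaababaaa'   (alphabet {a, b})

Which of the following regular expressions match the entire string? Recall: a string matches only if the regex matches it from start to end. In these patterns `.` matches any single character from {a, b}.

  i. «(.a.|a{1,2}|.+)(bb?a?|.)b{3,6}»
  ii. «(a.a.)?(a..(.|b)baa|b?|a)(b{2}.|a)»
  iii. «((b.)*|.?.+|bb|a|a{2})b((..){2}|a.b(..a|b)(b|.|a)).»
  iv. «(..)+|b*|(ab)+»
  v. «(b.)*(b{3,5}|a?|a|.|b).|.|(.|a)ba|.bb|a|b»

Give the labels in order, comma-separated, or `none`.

i → no match — must end with 'b'
ii → no match
iii → match
iv → match
v → no match

iii, iv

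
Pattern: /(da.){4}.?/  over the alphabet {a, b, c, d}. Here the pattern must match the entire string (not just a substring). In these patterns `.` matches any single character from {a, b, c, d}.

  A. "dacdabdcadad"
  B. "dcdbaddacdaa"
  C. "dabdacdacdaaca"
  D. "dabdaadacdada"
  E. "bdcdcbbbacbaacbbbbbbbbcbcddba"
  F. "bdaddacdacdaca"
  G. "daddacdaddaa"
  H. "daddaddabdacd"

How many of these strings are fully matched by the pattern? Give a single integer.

A. "dacdabdcadad" → no match
B. "dcdbaddacdaa" → no match — must start with "da"
C → no match
D → match
E → no match — must start with "da"
F → no match — must start with "da"
G. "daddacdaddaa" → match
H → match
Total matched: 3

3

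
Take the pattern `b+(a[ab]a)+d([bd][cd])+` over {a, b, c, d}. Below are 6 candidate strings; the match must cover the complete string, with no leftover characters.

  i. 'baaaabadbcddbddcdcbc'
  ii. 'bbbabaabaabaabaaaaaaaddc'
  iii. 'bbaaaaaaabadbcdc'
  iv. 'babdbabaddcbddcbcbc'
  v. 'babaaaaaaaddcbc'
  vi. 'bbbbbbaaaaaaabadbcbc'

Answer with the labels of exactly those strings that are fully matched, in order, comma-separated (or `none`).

i, ii, iii, v, vi

i → match
ii → match
iii → match
iv → no match
v → match
vi → match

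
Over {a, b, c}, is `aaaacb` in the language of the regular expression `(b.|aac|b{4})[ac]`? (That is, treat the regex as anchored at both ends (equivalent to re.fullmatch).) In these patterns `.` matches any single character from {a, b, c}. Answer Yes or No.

No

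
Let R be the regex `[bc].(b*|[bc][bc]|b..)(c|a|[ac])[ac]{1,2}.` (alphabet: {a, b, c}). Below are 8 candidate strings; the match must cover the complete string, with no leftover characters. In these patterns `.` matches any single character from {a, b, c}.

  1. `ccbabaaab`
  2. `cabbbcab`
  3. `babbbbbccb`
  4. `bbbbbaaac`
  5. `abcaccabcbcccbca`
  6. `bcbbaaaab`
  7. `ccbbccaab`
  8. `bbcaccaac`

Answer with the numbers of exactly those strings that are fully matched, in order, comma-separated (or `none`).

1. `ccbabaaab` → match
2. `cabbbcab` → match
3. `babbbbbccb` → match
4. `bbbbbaaac` → match
5 → no match
6. `bcbbaaaab` → match
7. `ccbbccaab` → match
8. `bbcaccaac` → no match

1, 2, 3, 4, 6, 7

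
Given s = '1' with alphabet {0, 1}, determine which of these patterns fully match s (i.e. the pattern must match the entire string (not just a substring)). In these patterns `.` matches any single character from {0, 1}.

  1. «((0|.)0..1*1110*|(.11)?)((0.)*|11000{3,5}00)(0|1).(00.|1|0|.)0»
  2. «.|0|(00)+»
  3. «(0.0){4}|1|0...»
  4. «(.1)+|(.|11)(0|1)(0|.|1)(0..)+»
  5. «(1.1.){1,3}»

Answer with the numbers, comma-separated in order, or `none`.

2, 3

1 → no match — must end with '0'
2 → match
3 → match
4 → no match
5 → no match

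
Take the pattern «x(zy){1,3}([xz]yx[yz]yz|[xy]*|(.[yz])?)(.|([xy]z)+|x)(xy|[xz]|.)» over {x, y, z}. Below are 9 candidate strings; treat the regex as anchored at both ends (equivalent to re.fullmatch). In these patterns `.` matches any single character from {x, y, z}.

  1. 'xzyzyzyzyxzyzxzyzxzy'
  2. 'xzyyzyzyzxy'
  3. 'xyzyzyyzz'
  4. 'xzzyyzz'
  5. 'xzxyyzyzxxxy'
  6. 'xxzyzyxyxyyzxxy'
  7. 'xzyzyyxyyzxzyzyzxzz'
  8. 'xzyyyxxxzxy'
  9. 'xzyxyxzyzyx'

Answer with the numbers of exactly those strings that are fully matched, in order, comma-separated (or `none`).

1, 2, 7, 8, 9

1 → match
2 → match
3 → no match — must start with 'xzy'
4 → no match — must start with 'xzy'
5 → no match — must start with 'xzy'
6 → no match — must start with 'xzy'
7 → match
8 → match
9 → match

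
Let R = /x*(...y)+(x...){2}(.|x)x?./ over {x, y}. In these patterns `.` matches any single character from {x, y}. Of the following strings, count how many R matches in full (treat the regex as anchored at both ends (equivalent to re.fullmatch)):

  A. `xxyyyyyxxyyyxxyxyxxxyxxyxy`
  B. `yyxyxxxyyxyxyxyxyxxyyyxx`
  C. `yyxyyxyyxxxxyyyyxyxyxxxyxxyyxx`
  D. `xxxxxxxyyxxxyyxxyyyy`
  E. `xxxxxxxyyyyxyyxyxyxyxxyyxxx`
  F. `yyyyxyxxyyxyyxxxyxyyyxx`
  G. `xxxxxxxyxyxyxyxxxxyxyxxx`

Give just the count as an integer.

0

A → no match
B → no match
C → no match
D → no match
E → no match
F → no match
G → no match
Total matched: 0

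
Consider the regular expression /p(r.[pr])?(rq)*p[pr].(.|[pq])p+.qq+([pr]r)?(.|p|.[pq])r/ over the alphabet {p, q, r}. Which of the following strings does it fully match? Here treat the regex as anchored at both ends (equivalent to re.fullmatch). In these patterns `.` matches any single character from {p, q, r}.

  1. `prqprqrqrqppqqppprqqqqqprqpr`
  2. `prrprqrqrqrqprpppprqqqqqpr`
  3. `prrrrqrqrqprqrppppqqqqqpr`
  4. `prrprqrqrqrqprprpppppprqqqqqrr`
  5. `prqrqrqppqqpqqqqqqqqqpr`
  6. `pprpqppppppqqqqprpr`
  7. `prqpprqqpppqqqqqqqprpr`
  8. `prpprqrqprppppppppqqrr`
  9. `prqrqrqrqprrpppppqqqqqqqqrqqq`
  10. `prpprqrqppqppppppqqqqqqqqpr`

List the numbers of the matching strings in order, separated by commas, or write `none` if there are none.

1, 2, 3, 4, 5, 6, 7, 8, 10

1 → match
2 → match
3 → match
4 → match
5 → match
6 → match
7 → match
8 → match
9 → no match — must end with `r`
10 → match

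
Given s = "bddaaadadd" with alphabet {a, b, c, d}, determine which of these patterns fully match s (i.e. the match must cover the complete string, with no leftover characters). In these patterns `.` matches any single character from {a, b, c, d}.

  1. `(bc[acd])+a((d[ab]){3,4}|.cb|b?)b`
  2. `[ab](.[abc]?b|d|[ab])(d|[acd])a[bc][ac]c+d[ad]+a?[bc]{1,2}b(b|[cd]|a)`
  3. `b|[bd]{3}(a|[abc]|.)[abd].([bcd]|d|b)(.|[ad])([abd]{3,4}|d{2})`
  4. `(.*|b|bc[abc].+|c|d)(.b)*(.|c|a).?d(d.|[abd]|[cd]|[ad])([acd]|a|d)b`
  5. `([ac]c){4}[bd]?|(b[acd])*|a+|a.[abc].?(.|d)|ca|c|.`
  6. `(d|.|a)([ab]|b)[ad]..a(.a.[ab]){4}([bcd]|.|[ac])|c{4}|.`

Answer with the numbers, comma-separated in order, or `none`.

3

1 → no match — must start with "bc"
2 → no match
3 → match
4 → no match — must end with "b"
5 → no match
6 → no match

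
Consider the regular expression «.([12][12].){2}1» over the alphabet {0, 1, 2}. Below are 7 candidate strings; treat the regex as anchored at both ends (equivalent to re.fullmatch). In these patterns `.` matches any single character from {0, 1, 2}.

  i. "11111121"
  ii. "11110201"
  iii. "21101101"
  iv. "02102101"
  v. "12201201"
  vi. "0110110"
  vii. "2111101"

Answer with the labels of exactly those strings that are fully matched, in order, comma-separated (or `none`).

i, iii, iv, v

i. "11111121" → match
ii. "11110201" → no match
iii. "21101101" → match
iv. "02102101" → match
v. "12201201" → match
vi. "0110110" → no match — must end with "1"
vii. "2111101" → no match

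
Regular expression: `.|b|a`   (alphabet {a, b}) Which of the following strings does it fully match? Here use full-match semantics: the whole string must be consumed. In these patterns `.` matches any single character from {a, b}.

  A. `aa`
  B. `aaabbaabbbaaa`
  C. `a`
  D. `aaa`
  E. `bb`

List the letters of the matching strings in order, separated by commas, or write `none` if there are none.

A → no match
B → no match
C → match
D → no match
E → no match

C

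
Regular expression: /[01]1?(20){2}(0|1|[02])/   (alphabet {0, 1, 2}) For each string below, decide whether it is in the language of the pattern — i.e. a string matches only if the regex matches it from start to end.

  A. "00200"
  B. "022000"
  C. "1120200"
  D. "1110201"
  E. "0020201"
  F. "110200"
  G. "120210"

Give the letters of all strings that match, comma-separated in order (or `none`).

C

A. "00200" → no match
B. "022000" → no match
C. "1120200" → match
D. "1110201" → no match
E. "0020201" → no match
F. "110200" → no match
G. "120210" → no match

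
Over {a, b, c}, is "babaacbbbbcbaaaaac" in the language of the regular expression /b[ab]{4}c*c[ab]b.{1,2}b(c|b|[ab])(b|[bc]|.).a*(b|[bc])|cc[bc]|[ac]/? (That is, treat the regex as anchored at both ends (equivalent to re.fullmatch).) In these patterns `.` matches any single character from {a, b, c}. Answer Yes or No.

Yes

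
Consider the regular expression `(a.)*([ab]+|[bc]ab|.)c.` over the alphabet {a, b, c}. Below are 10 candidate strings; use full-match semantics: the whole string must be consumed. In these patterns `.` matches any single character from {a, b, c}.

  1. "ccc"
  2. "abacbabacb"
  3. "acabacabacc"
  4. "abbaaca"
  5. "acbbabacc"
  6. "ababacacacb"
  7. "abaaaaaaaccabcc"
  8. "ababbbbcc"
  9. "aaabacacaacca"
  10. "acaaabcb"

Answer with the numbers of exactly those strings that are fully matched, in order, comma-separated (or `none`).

1, 2, 3, 4, 5, 6, 7, 8, 9, 10

1 → match
2 → match
3 → match
4 → match
5 → match
6 → match
7 → match
8 → match
9 → match
10 → match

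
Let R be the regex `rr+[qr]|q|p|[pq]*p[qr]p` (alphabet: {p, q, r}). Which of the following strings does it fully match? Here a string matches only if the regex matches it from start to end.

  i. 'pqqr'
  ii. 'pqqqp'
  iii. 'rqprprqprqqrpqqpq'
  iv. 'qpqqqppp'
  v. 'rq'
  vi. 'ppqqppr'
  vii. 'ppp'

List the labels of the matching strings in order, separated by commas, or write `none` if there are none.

i → no match
ii → no match
iii → no match
iv → no match
v → no match
vi → no match
vii → no match

none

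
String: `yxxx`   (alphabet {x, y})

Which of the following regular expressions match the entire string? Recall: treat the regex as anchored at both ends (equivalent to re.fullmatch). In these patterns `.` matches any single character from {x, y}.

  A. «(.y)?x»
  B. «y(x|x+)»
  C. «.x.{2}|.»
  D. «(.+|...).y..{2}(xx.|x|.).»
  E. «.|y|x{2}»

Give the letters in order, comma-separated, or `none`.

A → no match
B → match
C → match
D → no match
E → no match

B, C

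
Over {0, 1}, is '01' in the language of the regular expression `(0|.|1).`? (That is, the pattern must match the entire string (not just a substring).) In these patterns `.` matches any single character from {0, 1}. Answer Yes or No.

Yes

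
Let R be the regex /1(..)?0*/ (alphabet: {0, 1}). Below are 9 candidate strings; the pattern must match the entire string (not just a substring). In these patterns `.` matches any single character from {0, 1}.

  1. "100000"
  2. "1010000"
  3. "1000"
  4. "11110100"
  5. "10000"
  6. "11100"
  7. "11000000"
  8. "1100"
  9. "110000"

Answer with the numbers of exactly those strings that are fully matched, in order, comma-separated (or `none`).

1, 2, 3, 5, 6, 7, 8, 9

1 → match
2 → match
3 → match
4 → no match
5 → match
6 → match
7 → match
8 → match
9 → match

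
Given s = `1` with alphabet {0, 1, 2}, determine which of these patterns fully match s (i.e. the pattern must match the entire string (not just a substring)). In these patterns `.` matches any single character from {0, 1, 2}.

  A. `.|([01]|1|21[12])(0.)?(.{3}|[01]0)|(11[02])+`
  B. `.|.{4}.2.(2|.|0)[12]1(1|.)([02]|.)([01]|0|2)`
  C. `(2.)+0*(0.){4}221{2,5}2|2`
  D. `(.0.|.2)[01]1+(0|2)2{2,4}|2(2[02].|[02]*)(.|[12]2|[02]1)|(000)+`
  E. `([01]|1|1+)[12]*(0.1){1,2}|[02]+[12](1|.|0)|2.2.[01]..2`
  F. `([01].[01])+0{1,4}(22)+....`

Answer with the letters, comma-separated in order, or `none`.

A → match
B → match
C → no match — must start with `2`
D → no match
E → no match
F → no match

A, B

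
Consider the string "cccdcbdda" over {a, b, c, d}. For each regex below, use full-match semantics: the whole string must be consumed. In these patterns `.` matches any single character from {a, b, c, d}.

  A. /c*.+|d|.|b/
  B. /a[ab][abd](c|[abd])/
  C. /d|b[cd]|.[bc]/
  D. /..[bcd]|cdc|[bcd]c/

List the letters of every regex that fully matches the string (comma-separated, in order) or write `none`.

A

A → match
B → no match — must start with "a"
C → no match
D → no match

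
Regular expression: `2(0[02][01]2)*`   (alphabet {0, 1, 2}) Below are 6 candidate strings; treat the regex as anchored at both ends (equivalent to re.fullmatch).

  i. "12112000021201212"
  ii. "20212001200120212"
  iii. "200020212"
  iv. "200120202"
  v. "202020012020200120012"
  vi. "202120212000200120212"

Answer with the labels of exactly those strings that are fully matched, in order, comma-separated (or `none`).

ii, iii, iv, v, vi

i → no match — must start with "2"
ii → match
iii. "200020212" → match
iv. "200120202" → match
v → match
vi → match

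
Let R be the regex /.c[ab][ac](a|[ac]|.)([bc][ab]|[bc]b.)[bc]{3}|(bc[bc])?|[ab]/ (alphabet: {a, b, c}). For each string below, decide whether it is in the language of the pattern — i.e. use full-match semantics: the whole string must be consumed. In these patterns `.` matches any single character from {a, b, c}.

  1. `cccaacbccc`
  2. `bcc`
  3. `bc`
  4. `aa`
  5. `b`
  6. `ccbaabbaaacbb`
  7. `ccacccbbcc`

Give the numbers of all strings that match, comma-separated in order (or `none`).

2, 5, 7

1 → no match
2 → match
3 → no match
4 → no match
5 → match
6 → no match
7 → match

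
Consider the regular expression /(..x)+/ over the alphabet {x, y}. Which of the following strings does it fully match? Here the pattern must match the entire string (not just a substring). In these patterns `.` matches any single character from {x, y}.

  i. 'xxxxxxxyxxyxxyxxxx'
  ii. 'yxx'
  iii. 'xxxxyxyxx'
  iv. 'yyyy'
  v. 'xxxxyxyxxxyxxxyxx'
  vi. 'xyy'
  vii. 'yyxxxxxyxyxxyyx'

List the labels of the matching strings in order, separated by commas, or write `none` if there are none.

i → match
ii → match
iii → match
iv → no match — must end with 'x'
v → no match
vi → no match — must end with 'x'
vii → match

i, ii, iii, vii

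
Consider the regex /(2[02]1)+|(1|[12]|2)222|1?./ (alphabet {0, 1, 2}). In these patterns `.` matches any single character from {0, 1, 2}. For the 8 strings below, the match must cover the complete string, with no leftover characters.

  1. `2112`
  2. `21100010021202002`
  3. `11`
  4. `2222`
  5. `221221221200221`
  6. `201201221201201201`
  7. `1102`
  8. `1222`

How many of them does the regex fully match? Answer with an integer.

1. `2112` → no match
2 → no match
3. `11` → match
4. `2222` → match
5 → no match
6 → match
7. `1102` → no match
8. `1222` → match
Total matched: 4

4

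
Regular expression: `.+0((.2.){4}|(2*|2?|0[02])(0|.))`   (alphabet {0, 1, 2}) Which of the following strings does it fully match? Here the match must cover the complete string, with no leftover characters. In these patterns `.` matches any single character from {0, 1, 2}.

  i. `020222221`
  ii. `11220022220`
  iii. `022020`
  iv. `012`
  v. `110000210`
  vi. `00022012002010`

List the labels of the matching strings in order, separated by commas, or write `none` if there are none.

i → match
ii → match
iii → match
iv → no match
v → no match
vi → no match

i, ii, iii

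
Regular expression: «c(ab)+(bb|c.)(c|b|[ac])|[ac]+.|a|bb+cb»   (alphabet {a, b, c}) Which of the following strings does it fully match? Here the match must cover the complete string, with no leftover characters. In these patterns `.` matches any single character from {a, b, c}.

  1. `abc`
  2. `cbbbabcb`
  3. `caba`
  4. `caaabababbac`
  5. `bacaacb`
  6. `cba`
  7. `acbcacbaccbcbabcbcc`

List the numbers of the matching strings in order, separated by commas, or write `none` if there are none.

1. `abc` → no match
2. `cbbbabcb` → no match
3. `caba` → no match
4. `caaabababbac` → no match
5. `bacaacb` → no match
6. `cba` → no match
7 → no match

none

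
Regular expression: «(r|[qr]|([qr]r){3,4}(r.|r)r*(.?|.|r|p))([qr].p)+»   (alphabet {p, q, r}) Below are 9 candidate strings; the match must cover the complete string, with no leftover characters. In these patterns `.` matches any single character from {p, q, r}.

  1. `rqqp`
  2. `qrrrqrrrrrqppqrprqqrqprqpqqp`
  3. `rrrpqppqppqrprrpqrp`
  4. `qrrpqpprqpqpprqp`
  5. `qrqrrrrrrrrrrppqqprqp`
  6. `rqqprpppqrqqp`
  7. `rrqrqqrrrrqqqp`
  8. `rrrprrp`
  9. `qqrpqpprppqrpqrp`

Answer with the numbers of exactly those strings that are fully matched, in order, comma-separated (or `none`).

1, 3, 4, 5, 8, 9

1. `rqqp` → match
2 → no match
3 → match
4 → match
5 → match
6 → no match
7 → no match
8. `rrrprrp` → match
9 → match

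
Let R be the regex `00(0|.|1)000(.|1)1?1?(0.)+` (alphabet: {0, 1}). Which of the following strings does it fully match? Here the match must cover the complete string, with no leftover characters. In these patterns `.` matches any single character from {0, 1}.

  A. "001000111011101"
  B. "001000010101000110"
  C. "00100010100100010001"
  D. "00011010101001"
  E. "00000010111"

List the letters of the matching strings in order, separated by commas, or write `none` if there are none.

A → no match
B → no match
C → no match
D → no match
E → no match

none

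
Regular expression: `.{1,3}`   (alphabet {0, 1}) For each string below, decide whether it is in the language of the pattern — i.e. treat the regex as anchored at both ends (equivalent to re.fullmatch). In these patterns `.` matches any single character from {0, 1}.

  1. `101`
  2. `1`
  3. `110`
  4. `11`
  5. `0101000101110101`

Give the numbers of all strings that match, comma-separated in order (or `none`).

1, 2, 3, 4

1 → match
2 → match
3 → match
4 → match
5 → no match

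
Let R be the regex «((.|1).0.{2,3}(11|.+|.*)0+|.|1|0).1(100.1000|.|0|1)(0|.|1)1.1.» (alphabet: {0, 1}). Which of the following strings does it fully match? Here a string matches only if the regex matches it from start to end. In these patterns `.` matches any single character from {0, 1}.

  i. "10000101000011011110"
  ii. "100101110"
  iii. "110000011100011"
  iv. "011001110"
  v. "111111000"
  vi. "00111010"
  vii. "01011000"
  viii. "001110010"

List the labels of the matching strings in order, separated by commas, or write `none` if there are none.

i, iv

i → match
ii → no match
iii → no match
iv → match
v → no match
vi → no match
vii → no match
viii → no match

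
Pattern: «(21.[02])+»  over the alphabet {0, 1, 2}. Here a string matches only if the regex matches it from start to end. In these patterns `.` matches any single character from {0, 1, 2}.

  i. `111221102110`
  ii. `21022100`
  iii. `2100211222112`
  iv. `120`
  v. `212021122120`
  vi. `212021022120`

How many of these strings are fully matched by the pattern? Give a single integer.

i → no match — must start with `21`
ii → match
iii → no match
iv → no match — must start with `21`
v → match
vi → match
Total matched: 3

3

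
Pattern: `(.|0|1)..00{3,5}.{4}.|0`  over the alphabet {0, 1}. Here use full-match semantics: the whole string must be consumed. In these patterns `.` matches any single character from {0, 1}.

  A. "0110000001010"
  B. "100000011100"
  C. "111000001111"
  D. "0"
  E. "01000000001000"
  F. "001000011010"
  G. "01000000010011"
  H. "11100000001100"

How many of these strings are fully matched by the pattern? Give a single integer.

8

A → match
B. "100000011100" → match
C. "111000001111" → match
D. "0" → match
E → match
F. "001000011010" → match
G → match
H → match
Total matched: 8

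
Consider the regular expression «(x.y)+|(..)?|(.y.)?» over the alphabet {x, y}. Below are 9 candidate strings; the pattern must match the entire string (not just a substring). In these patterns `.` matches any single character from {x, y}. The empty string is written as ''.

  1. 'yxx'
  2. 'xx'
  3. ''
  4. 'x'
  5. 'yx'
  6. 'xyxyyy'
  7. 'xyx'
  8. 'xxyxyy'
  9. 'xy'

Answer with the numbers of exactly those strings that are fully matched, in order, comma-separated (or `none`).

1 → no match
2 → match
3 → match
4 → no match
5 → match
6 → no match
7 → match
8 → match
9 → match

2, 3, 5, 7, 8, 9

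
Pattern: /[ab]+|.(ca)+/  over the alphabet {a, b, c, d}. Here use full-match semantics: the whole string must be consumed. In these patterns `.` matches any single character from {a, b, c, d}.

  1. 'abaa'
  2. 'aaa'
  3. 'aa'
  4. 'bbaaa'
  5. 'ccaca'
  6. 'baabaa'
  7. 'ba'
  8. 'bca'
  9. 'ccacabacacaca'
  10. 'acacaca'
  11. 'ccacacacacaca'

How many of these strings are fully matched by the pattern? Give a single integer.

1. 'abaa' → match
2. 'aaa' → match
3. 'aa' → match
4. 'bbaaa' → match
5. 'ccaca' → match
6. 'baabaa' → match
7. 'ba' → match
8. 'bca' → match
9 → no match
10. 'acacaca' → match
11 → match
Total matched: 10

10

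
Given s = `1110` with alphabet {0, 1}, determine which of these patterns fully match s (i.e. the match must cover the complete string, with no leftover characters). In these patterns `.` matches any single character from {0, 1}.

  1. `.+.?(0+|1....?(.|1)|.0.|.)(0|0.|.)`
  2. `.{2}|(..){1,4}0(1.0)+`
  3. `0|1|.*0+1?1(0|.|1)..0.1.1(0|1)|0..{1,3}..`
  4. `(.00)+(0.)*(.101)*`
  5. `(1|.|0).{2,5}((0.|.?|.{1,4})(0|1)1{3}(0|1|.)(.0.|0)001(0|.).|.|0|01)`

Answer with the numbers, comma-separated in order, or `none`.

1, 5

1 → match
2 → no match
3 → no match
4 → no match
5 → match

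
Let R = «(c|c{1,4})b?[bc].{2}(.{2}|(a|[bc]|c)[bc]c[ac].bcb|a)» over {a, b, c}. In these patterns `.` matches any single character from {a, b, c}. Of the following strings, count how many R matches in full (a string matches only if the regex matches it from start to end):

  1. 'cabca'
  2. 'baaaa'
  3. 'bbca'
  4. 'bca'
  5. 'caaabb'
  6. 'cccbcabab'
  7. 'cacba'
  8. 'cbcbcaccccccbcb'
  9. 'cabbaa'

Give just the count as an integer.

1

1 → no match
2 → no match — must start with 'c'
3 → no match — must start with 'c'
4 → no match — must start with 'c'
5 → no match
6 → match
7 → no match
8 → no match
9 → no match
Total matched: 1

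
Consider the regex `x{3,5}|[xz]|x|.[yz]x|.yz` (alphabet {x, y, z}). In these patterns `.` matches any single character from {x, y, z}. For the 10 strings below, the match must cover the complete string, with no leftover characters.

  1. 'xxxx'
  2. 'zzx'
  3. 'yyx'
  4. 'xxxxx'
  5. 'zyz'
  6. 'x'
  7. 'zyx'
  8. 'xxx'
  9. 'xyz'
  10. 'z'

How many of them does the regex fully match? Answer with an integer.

10

1 → match
2 → match
3 → match
4 → match
5 → match
6 → match
7 → match
8 → match
9 → match
10 → match
Total matched: 10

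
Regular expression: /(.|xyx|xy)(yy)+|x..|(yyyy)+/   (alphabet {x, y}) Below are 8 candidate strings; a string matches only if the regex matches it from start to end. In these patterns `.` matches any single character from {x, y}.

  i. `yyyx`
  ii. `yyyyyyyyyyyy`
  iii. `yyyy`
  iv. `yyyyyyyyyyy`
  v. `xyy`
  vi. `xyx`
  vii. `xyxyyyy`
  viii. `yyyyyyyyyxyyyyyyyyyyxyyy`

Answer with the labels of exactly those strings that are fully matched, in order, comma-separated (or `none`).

ii, iii, iv, v, vi, vii

i. `yyyx` → no match
ii. `yyyyyyyyyyyy` → match
iii. `yyyy` → match
iv. `yyyyyyyyyyy` → match
v. `xyy` → match
vi. `xyx` → match
vii. `xyxyyyy` → match
viii → no match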